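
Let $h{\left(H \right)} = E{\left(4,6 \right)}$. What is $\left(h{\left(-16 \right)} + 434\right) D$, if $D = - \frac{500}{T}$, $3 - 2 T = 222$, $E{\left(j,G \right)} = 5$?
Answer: $\frac{439000}{219} \approx 2004.6$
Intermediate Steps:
$h{\left(H \right)} = 5$
$T = - \frac{219}{2}$ ($T = \frac{3}{2} - 111 = - \frac{219}{2} \approx -109.5$)
$D = \frac{1000}{219}$ ($D = - \frac{500}{- \frac{219}{2}} = \left(-500\right) \left(- \frac{2}{219}\right) = \frac{1000}{219} \approx 4.5662$)
$\left(h{\left(-16 \right)} + 434\right) D = \left(5 + 434\right) \frac{1000}{219} = 439 \cdot \frac{1000}{219} = \frac{439000}{219}$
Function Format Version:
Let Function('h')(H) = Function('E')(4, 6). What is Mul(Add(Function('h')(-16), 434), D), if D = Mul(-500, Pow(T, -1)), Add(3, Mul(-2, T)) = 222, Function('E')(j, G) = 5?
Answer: Rational(439000, 219) ≈ 2004.6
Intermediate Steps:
Function('h')(H) = 5
T = Rational(-219, 2) (T = Add(Rational(3, 2), Mul(Rational(-1, 2), 222)) = Add(Rational(3, 2), -111) = Rational(-219, 2) ≈ -109.50)
D = Rational(1000, 219) (D = Mul(-500, Pow(Rational(-219, 2), -1)) = Mul(-500, Rational(-2, 219)) = Rational(1000, 219) ≈ 4.5662)
Mul(Add(Function('h')(-16), 434), D) = Mul(Add(5, 434), Rational(1000, 219)) = Mul(439, Rational(1000, 219)) = Rational(439000, 219)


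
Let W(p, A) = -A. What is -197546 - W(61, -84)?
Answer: -197630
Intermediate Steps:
-197546 - W(61, -84) = -197546 - (-1)*(-84) = -197546 - 1*84 = -197546 - 84 = -197630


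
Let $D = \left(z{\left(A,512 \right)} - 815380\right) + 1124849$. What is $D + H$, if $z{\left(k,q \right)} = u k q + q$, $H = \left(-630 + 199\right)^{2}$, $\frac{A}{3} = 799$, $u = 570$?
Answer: $700036222$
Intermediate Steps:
$A = 2397$ ($A = 3 \cdot 799 = 2397$)
$H = 185761$ ($H = \left(-431\right)^{2} = 185761$)
$z{\left(k,q \right)} = q + 570 k q$ ($z{\left(k,q \right)} = 570 k q + q = q + 570 k q$)
$D = 699850461$ ($D = \left(512 \left(1 + 570 \cdot 2397\right) - 815380\right) + 1124849 = \left(512 \left(1 + 1366290\right) - 815380\right) + 1124849 = \left(512 \cdot 1366291 - 815380\right) + 1124849 = \left(699540992 - 815380\right) + 1124849 = 698725612 + 1124849 = 699850461$)
$D + H = 699850461 + 185761 = 700036222$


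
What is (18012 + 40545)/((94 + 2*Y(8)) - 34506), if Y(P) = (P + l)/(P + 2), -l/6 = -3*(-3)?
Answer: -292785/172106 ≈ -1.7012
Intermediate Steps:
l = -54 (l = -(-18)*(-3) = -6*9 = -54)
Y(P) = (-54 + P)/(2 + P) (Y(P) = (P - 54)/(P + 2) = (-54 + P)/(2 + P))
(18012 + 40545)/((94 + 2*Y(8)) - 34506) = (18012 + 40545)/((94 + 2*((-54 + 8)/(2 + 8))) - 34506) = 58557/((94 + 2*(-46/10)) - 34506) = 58557/((94 + 2*((⅒)*(-46))) - 34506) = 58557/((94 + 2*(-23/5)) - 34506) = 58557/((94 - 46/5) - 34506) = 58557/(424/5 - 34506) = 58557/(-172106/5) = 58557*(-5/172106) = -292785/172106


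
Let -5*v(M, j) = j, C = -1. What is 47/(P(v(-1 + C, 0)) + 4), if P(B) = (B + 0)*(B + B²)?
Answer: 47/4 ≈ 11.750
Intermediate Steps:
v(M, j) = -j/5
P(B) = B*(B + B²)
47/(P(v(-1 + C, 0)) + 4) = 47/((-⅕*0)²*(1 - ⅕*0) + 4) = 47/(0²*(1 + 0) + 4) = 47/(0*1 + 4) = 47/(0 + 4) = 47/4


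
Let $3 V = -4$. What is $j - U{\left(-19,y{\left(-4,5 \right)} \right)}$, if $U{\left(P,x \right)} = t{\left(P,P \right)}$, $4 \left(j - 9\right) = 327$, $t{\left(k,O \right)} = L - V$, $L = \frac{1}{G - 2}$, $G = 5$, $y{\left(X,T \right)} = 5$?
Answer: $\frac{1069}{12} \approx 89.083$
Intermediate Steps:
$V = - \frac{4}{3}$ ($V = \frac{1}{3} \left(-4\right) = - \frac{4}{3} \approx -1.3333$)
$L = \frac{1}{3}$ ($L = \frac{1}{5 - 2} = \frac{1}{3} \approx 0.33333$)
$t{\left(k,O \right)} = \frac{5}{3}$ ($t{\left(k,O \right)} = \frac{1}{3} - - \frac{4}{3} = \frac{1}{3} + \frac{4}{3} = \frac{5}{3}$)
$j = \frac{363}{4}$ ($j = 9 + \frac{1}{4} \cdot 327 = 9 + \frac{327}{4} = \frac{363}{4} \approx 90.75$)
$U{\left(P,x \right)} = \frac{5}{3}$
$j - U{\left(-19,y{\left(-4,5 \right)} \right)} = \frac{363}{4} - \frac{5}{3} = \frac{1069}{12}$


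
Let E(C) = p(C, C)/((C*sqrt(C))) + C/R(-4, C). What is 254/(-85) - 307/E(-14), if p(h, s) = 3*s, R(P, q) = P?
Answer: -2649004/30685 - 1842*I*sqrt(14)/361 ≈ -86.329 - 19.092*I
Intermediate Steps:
E(C) = 3/sqrt(C) - C/4 (E(C) = (3*C)/((C*sqrt(C))) + C/(-4) = (3*C)/(C**(3/2)) + C*(-1/4) = (3*C)/C**(3/2) - C/4 = 3/sqrt(C) - C/4)
254/(-85) - 307/E(-14) = 254/(-85) - 307/(3/sqrt(-14) - 1/4*(-14)) = 254*(-1/85) - 307/(3*(-I*sqrt(14)/14) + 7/2) = -254/85 - 307/(-3*I*sqrt(14)/14 + 7/2) = -254/85 - 307/(7/2 - 3*I*sqrt(14)/14)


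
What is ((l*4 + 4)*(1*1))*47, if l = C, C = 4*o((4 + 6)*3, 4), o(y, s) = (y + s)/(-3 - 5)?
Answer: -3008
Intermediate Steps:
o(y, s) = -s/8 - y/8 (o(y, s) = (s + y)/(-8) = (s + y)*(-⅛) = -s/8 - y/8)
C = -17 (C = 4*(-⅛*4 - (4 + 6)*3/8) = 4*(-½ - 5*3/4) = 4*(-½ - ⅛*30) = 4*(-½ - 15/4) = 4*(-17/4) = -17)
l = -17
((l*4 + 4)*(1*1))*47 = ((-17*4 + 4)*(1*1))*47 = ((-68 + 4)*1)*47 = -64*1*47 = -64*47 = -3008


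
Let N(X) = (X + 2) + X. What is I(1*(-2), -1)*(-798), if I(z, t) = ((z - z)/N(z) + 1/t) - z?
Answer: -798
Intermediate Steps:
N(X) = 2 + 2*X (N(X) = (2 + X) + X = 2 + 2*X)
I(z, t) = 1/t - z (I(z, t) = ((z - z)/(2 + 2*z) + 1/t) - z = (0/(2 + 2*z) + 1/t) - z = (0 + 1/t) - z = 1/t - z)
I(1*(-2), -1)*(-798) = (1/(-1) - (-2))*(-798) = (-1 - 1*(-2))*(-798) = (-1 + 2)*(-798) = 1*(-798) = -798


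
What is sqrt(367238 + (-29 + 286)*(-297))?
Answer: sqrt(290909) ≈ 539.36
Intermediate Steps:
sqrt(367238 + (-29 + 286)*(-297)) = sqrt(367238 + 257*(-297)) = sqrt(367238 - 76329) = sqrt(290909)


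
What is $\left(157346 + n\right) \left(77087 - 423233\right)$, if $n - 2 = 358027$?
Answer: $-178394994750$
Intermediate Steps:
$n = 358029$ ($n = 2 + 358027 = 358029$)
$\left(157346 + n\right) \left(77087 - 423233\right) = \left(157346 + 358029\right) \left(77087 - 423233\right) = 515375 \left(-346146\right) = -178394994750$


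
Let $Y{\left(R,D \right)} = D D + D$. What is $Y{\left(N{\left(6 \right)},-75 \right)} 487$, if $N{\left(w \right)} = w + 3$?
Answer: $2702850$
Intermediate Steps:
$N{\left(w \right)} = 3 + w$
$Y{\left(R,D \right)} = D + D^{2}$ ($Y{\left(R,D \right)} = D^{2} + D = D + D^{2}$)
$Y{\left(N{\left(6 \right)},-75 \right)} 487 = - 75 \left(1 - 75\right) 487 = \left(-75\right) \left(-74\right) 487 = 5550 \cdot 487 = 2702850$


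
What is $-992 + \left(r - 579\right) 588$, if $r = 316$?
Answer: $-155636$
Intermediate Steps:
$-992 + \left(r - 579\right) 588 = -992 + \left(316 - 579\right) 588 = -992 - 154644 = -155636$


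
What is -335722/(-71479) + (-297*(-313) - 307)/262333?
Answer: 94693774692/18751300507 ≈ 5.0500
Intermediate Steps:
-335722/(-71479) + (-297*(-313) - 307)/262333 = -335722*(-1/71479) + (92961 - 307)*(1/262333) = 335722/71479 + 92654*(1/262333) = 335722/71479 + 92654/262333 = 94693774692/18751300507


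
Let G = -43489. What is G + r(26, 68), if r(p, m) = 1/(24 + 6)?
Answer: -1304669/30 ≈ -43489.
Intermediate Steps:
r(p, m) = 1/30
G + r(26, 68) = -43489 + 1/30 = -1304669/30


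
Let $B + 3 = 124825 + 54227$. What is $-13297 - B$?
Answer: $-192346$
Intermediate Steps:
$B = 179049$ ($B = -3 + \left(124825 + 54227\right) = -3 + 179052 = 179049$)
$-13297 - B = -13297 - 179049 = -192346$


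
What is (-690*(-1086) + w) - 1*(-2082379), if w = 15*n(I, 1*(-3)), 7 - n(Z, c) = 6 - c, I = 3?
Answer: 2831689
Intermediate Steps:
n(Z, c) = 1 + c (n(Z, c) = 7 - (6 - c) = 7 + (-6 + c) = 1 + c)
w = -30 (w = 15*(1 + 1*(-3)) = 15*(1 - 3) = 15*(-2) = -30)
(-690*(-1086) + w) - 1*(-2082379) = (-690*(-1086) - 30) - 1*(-2082379) = (749340 - 30) + 2082379 = 749310 + 2082379 = 2831689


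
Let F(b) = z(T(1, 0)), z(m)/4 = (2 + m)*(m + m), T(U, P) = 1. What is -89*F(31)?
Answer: -2136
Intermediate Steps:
z(m) = 8*m*(2 + m) (z(m) = 4*((2 + m)*(m + m)) = 4*((2 + m)*(2*m)) = 4*(2*m*(2 + m)) = 8*m*(2 + m))
F(b) = 24 (F(b) = 8*1*(2 + 1) = 8*1*3 = 24)
-89*F(31) = -89*24 = -2136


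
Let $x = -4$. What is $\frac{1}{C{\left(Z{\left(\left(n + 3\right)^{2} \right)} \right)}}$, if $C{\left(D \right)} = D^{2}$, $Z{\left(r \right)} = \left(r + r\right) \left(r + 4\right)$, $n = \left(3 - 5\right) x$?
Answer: $\frac{1}{915062500} \approx 1.0928 \cdot 10^{-9}$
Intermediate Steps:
$n = 8$ ($n = \left(3 - 5\right) \left(-4\right) = \left(-2\right) \left(-4\right) = 8$)
$Z{\left(r \right)} = 2 r \left(4 + r\right)$
$\frac{1}{C{\left(Z{\left(\left(n + 3\right)^{2} \right)} \right)}} = \frac{1}{\left(2 \left(8 + 3\right)^{2} \left(4 + \left(8 + 3\right)^{2}\right)\right)^{2}} = \frac{1}{\left(2 \cdot 11^{2} \left(4 + 11^{2}\right)\right)^{2}} = \frac{1}{\left(2 \cdot 121 \left(4 + 121\right)\right)^{2}} = \frac{1}{\left(2 \cdot 121 \cdot 125\right)^{2}} = \frac{1}{30250^{2}} = \frac{1}{915062500}$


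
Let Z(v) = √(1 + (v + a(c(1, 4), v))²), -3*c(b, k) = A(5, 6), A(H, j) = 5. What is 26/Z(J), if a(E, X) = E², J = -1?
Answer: 234*√337/337 ≈ 12.747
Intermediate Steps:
c(b, k) = -5/3 (c(b, k) = -⅓*5 = -5/3)
Z(v) = √(1 + (25/9 + v)²) (Z(v) = √(1 + (v + (-5/3)²)²) = √(1 + (v + 25/9)²) = √(1 + (25/9 + v)²))
26/Z(J) = 26/(√(81 + (25 + 9*(-1))²)/9) = 26/(√(81 + (25 - 9)²)/9) = 26/(√(81 + 16²)/9) = 26/(√(81 + 256)/9) = 26/(√337/9) = (9*√337/337)*26 = 234*√337/337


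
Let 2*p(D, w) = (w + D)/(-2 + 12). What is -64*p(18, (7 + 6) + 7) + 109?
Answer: -63/5 ≈ -12.600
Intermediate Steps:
p(D, w) = D/20 + w/20 (p(D, w) = ((w + D)/(-2 + 12))/2 = ((D + w)/10)/2 = ((D + w)*(1/10))/2 = (D/10 + w/10)/2 = D/20 + w/20)
-64*p(18, (7 + 6) + 7) + 109 = -64*((1/20)*18 + ((7 + 6) + 7)/20) + 109 = -64*(9/10 + (13 + 7)/20) + 109 = -64*(9/10 + (1/20)*20) + 109 = -64*(9/10 + 1) + 109 = -64*19/10 + 109 = -608/5 + 109 = -63/5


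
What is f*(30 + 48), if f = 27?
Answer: 2106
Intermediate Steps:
f*(30 + 48) = 27*(30 + 48) = 27*78 = 2106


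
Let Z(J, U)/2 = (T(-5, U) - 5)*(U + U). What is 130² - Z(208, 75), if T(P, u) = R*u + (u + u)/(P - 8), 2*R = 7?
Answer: -739550/13 ≈ -56888.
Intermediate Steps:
R = 7/2 (R = (½)*7 = 7/2 ≈ 3.5000)
T(P, u) = 7*u/2 + 2*u/(-8 + P) (T(P, u) = 7*u/2 + (u + u)/(P - 8) = 7*u/2 + (2*u)/(-8 + P) = 7*u/2 + 2*u/(-8 + P))
Z(J, U) = 4*U*(-5 + 87*U/26) (Z(J, U) = 2*((U*(-52 + 7*(-5))/(2*(-8 - 5)) - 5)*(U + U)) = 2*(((½)*U*(-52 - 35)/(-13) - 5)*(2*U)) = 2*(((½)*U*(-1/13)*(-87) - 5)*(2*U)) = 2*((87*U/26 - 5)*(2*U)) = 2*((-5 + 87*U/26)*(2*U)) = 2*(2*U*(-5 + 87*U/26)) = 4*U*(-5 + 87*U/26))
130² - Z(208, 75) = 130² - 2*75*(-130 + 87*75)/13 = 16900 - 2*75*(-130 + 6525)/13 = 16900 - 2*75*6395/13 = 16900 - 1*959250/13 = 16900 - 959250/13 = -739550/13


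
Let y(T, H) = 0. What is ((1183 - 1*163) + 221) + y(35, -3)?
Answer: 1241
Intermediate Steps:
((1183 - 1*163) + 221) + y(35, -3) = ((1183 - 1*163) + 221) + 0 = ((1183 - 163) + 221) + 0 = (1020 + 221) + 0 = 1241 + 0 = 1241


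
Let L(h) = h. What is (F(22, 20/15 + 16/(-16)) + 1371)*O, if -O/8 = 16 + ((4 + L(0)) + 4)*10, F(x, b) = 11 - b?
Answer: -1061120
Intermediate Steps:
O = -768 (O = -8*(16 + ((4 + 0) + 4)*10) = -8*(16 + (4 + 4)*10) = -8*(16 + 8*10) = -8*(16 + 80) = -8*96 = -768)
(F(22, 20/15 + 16/(-16)) + 1371)*O = ((11 - (20/15 + 16/(-16))) + 1371)*(-768) = ((11 - (20*(1/15) + 16*(-1/16))) + 1371)*(-768) = ((11 - (4/3 - 1)) + 1371)*(-768) = ((11 - 1*⅓) + 1371)*(-768) = ((11 - ⅓) + 1371)*(-768) = (32/3 + 1371)*(-768) = (4145/3)*(-768) = -1061120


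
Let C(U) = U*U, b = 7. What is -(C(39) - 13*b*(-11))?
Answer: -2522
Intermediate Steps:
C(U) = U**2
-(C(39) - 13*b*(-11)) = -(39**2 - 13*7*(-11)) = -(1521 - 91*(-11)) = -(1521 + 1001) = -1*2522 = -2522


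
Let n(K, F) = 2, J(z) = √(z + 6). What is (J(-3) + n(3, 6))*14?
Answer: 28 + 14*√3 ≈ 52.249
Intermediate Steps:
J(z) = √(6 + z)
(J(-3) + n(3, 6))*14 = (√(6 - 3) + 2)*14 = (√3 + 2)*14 = (2 + √3)*14 = 28 + 14*√3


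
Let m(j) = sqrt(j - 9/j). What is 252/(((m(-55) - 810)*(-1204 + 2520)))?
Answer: -200475/848080126 - 9*I*sqrt(41470)/848080126 ≈ -0.00023639 - 2.1611e-6*I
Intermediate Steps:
252/(((m(-55) - 810)*(-1204 + 2520))) = 252/(((sqrt(-55 - 9/(-55)) - 810)*(-1204 + 2520))) = 252/(((sqrt(-55 - 9*(-1/55)) - 810)*1316)) = 252/(((sqrt(-55 + 9/55) - 810)*1316)) = 252/(((sqrt(-3016/55) - 810)*1316)) = 252/(((2*I*sqrt(41470)/55 - 810)*1316)) = 252/(((-810 + 2*I*sqrt(41470)/55)*1316)) = 252/(-1065960 + 2632*I*sqrt(41470)/55)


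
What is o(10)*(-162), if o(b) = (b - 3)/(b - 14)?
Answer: 567/2 ≈ 283.50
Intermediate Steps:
o(b) = (-3 + b)/(-14 + b)
o(10)*(-162) = ((-3 + 10)/(-14 + 10))*(-162) = (7/(-4))*(-162) = -¼*7*(-162) = -7/4*(-162) = 567/2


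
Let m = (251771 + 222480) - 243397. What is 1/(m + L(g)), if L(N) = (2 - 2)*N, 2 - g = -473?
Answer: 1/230854 ≈ 4.3317e-6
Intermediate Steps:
g = 475 (g = 2 - 1*(-473) = 2 + 473 = 475)
L(N) = 0 (L(N) = 0*N = 0)
m = 230854 (m = 474251 - 243397 = 230854)
1/(m + L(g)) = 1/(230854 + 0) = 1/230854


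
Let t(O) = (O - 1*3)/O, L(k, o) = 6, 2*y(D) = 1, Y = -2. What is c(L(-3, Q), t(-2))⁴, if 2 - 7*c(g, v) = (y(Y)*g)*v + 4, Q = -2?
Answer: 130321/38416 ≈ 3.3924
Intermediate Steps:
y(D) = ½ (y(D) = (½)*1 = ½)
t(O) = (-3 + O)/O (t(O) = (O - 3)/O = (-3 + O)/O)
c(g, v) = -2/7 - g*v/14 (c(g, v) = 2/7 - ((g/2)*v + 4)/7 = 2/7 - (g*v/2 + 4)/7 = 2/7 - (4 + g*v/2)/7 = 2/7 + (-4/7 - g*v/14) = -2/7 - g*v/14)
c(L(-3, Q), t(-2))⁴ = (-2/7 - 1/14*6*(-3 - 2)/(-2))⁴ = (-2/7 - 1/14*6*(-½*(-5)))⁴ = (-2/7 - 1/14*6*5/2)⁴ = (-2/7 - 15/14)⁴ = (-19/14)⁴ = 130321/38416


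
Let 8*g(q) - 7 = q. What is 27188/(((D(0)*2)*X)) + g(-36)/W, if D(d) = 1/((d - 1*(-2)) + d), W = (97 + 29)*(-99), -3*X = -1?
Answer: 8139434717/99792 ≈ 81564.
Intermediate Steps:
X = ⅓ (X = -⅓*(-1) = ⅓ ≈ 0.33333)
W = -12474 (W = 126*(-99) = -12474)
g(q) = 7/8 + q/8
D(d) = 1/(2 + 2*d) (D(d) = 1/((d + 2) + d) = 1/((2 + d) + d) = 1/(2 + 2*d))
27188/(((D(0)*2)*X)) + g(-36)/W = 27188/((((1/(2*(1 + 0)))*2)*(⅓))) + (7/8 + (⅛)*(-36))/(-12474) = 27188/(((((½)/1)*2)*(⅓))) + (7/8 - 9/2)*(-1/12474) = 27188/(((((½)*1)*2)*(⅓))) - 29/8*(-1/12474) = 27188/((((½)*2)*(⅓))) + 29/99792 = 27188/((1*(⅓))) + 29/99792 = 27188/(⅓) + 29/99792 = 27188*3 + 29/99792 = 81564 + 29/99792 = 8139434717/99792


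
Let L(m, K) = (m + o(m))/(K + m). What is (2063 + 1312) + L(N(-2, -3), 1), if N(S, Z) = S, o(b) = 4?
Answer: 3373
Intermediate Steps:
L(m, K) = (4 + m)/(K + m) (L(m, K) = (m + 4)/(K + m) = (4 + m)/(K + m))
(2063 + 1312) + L(N(-2, -3), 1) = (2063 + 1312) + (4 - 2)/(1 - 2) = 3375 + 2/(-1) = 3375 - 1*2 = 3375 - 2 = 3373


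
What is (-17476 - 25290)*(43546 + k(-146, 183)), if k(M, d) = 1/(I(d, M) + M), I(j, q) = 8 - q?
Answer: -7449174327/4 ≈ -1.8623e+9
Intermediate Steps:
k(M, d) = ⅛ (k(M, d) = 1/((8 - M) + M) = 1/8 = ⅛)
(-17476 - 25290)*(43546 + k(-146, 183)) = (-17476 - 25290)*(43546 + ⅛) = -42766*348369/8 = -7449174327/4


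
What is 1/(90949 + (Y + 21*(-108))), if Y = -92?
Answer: 1/88589 ≈ 1.1288e-5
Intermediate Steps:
1/(90949 + (Y + 21*(-108))) = 1/(90949 + (-92 + 21*(-108))) = 1/(90949 + (-92 - 2268)) = 1/(90949 - 2360) = 1/88589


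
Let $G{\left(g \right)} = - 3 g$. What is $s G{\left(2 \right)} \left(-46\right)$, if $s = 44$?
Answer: $12144$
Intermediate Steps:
$s G{\left(2 \right)} \left(-46\right) = 44 \left(\left(-3\right) 2\right) \left(-46\right) = 44 \left(-6\right) \left(-46\right) = \left(-264\right) \left(-46\right) = 12144$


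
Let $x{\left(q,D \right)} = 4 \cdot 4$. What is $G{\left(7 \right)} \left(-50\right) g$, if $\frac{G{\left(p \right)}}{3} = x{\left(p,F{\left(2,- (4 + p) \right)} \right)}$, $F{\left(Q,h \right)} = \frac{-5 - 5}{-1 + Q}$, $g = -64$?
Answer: $153600$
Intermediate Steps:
$F{\left(Q,h \right)} = - \frac{10}{-1 + Q}$
$x{\left(q,D \right)} = 16$
$G{\left(p \right)} = 48$ ($G{\left(p \right)} = 3 \cdot 16 = 48$)
$G{\left(7 \right)} \left(-50\right) g = 48 \left(-50\right) \left(-64\right) = \left(-2400\right) \left(-64\right) = 153600$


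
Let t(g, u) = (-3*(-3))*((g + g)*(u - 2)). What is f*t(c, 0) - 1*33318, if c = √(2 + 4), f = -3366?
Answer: -33318 + 121176*√6 ≈ 2.6350e+5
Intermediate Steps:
c = √6 ≈ 2.4495
t(g, u) = 18*g*(-2 + u) (t(g, u) = 9*((2*g)*(-2 + u)) = 9*(2*g*(-2 + u)) = 18*g*(-2 + u))
f*t(c, 0) - 1*33318 = -60588*√6*(-2 + 0) - 1*33318 = -60588*√6*(-2) - 33318 = -(-121176)*√6 - 33318 = 121176*√6 - 33318 = -33318 + 121176*√6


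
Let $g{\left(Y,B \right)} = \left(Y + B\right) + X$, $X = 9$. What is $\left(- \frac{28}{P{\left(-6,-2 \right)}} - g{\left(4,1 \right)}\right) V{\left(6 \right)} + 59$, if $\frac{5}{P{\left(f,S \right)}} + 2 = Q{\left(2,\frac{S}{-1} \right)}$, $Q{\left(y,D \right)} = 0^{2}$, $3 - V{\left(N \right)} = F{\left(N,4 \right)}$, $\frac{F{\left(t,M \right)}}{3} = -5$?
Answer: $\frac{43}{5} \approx 8.6$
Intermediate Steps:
$F{\left(t,M \right)} = -15$ ($F{\left(t,M \right)} = 3 \left(-5\right) = -15$)
$V{\left(N \right)} = 18$ ($V{\left(N \right)} = 3 - -15 = 3 + 15 = 18$)
$Q{\left(y,D \right)} = 0$
$P{\left(f,S \right)} = - \frac{5}{2}$ ($P{\left(f,S \right)} = \frac{5}{-2 + 0} = \frac{5}{-2} = 5 \left(- \frac{1}{2}\right) = - \frac{5}{2}$)
$g{\left(Y,B \right)} = 9 + B + Y$ ($g{\left(Y,B \right)} = \left(Y + B\right) + 9 = \left(B + Y\right) + 9 = 9 + B + Y$)
$\left(- \frac{28}{P{\left(-6,-2 \right)}} - g{\left(4,1 \right)}\right) V{\left(6 \right)} + 59 = \left(- \frac{28}{- \frac{5}{2}} - \left(9 + 1 + 4\right)\right) 18 + 59 = \left(\left(-28\right) \left(- \frac{2}{5}\right) - 14\right) 18 + 59 = \left(\frac{56}{5} - 14\right) 18 + 59 = \left(- \frac{14}{5}\right) 18 + 59 = - \frac{252}{5} + 59 = \frac{43}{5}$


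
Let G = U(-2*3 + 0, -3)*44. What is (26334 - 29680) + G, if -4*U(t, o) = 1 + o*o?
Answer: -3456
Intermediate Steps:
U(t, o) = -¼ - o²/4 (U(t, o) = -(1 + o*o)/4 = -(1 + o²)/4 = -¼ - o²/4)
G = -110 (G = (-¼ - ¼*(-3)²)*44 = (-¼ - ¼*9)*44 = (-¼ - 9/4)*44 = -5/2*44 = -110)
(26334 - 29680) + G = (26334 - 29680) - 110 = -3346 - 110 = -3456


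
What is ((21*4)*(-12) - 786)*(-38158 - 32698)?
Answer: 127115664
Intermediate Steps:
((21*4)*(-12) - 786)*(-38158 - 32698) = (84*(-12) - 786)*(-70856) = (-1008 - 786)*(-70856) = -1794*(-70856) = 127115664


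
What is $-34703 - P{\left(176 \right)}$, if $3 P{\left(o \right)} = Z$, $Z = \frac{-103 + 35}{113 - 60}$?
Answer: $- \frac{5517709}{159} \approx -34703.0$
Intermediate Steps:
$Z = - \frac{68}{53} \approx -1.283$
$P{\left(o \right)} = - \frac{68}{159}$ ($P{\left(o \right)} = \frac{1}{3} \left(- \frac{68}{53}\right) = - \frac{68}{159}$)
$-34703 - P{\left(176 \right)} = -34703 - - \frac{68}{159} = -34703 + \frac{68}{159} = - \frac{5517709}{159}$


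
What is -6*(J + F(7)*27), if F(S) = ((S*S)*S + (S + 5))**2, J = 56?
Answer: -20416386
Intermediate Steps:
F(S) = (5 + S + S**3)**2 (F(S) = (S**2*S + (5 + S))**2 = (S**3 + (5 + S))**2 = (5 + S + S**3)**2)
-6*(J + F(7)*27) = -6*(56 + (5 + 7 + 7**3)**2*27) = -6*(56 + (5 + 7 + 343)**2*27) = -6*(56 + 355**2*27) = -6*(56 + 126025*27) = -6*(56 + 3402675) = -6*3402731 = -20416386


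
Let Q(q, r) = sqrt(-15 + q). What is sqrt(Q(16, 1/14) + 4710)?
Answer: sqrt(4711) ≈ 68.637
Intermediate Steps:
sqrt(Q(16, 1/14) + 4710) = sqrt(sqrt(-15 + 16) + 4710) = sqrt(sqrt(1) + 4710) = sqrt(1 + 4710) = sqrt(4711)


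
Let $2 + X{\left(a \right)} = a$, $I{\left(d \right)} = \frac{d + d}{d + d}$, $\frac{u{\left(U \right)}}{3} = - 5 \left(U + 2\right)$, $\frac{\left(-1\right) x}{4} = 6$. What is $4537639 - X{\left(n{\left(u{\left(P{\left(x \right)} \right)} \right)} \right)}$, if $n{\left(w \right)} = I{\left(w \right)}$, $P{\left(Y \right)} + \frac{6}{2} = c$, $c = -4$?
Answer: $4537640$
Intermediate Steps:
$x = -24$ ($x = \left(-4\right) 6 = -24$)
$P{\left(Y \right)} = -7$ ($P{\left(Y \right)} = -3 - 4 = -7$)
$u{\left(U \right)} = -30 - 15 U$ ($u{\left(U \right)} = 3 \left(- 5 \left(U + 2\right)\right) = 3 \left(- 5 \left(2 + U\right)\right) = 3 \left(-10 - 5 U\right) = -30 - 15 U$)
$I{\left(d \right)} = 1$ ($I{\left(d \right)} = \frac{2 d}{2 d} = 2 d \frac{1}{2 d} = 1$)
$n{\left(w \right)} = 1$
$X{\left(a \right)} = -2 + a$
$4537639 - X{\left(n{\left(u{\left(P{\left(x \right)} \right)} \right)} \right)} = 4537639 - \left(-2 + 1\right) = 4537639 - -1 = 4537639 + 1 = 4537640$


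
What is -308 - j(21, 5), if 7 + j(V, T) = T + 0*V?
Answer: -306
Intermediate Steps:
j(V, T) = -7 + T (j(V, T) = -7 + (T + 0*V) = -7 + (T + 0) = -7 + T)
-308 - j(21, 5) = -308 - (-7 + 5) = -308 - 1*(-2) = -308 + 2 = -306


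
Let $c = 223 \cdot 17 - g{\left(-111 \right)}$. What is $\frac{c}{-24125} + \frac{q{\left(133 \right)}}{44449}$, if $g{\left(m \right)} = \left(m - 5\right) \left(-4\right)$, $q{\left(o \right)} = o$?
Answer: $- \frac{144673198}{1072332125} \approx -0.13491$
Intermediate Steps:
$g{\left(m \right)} = 20 - 4 m$ ($g{\left(m \right)} = \left(-5 + m\right) \left(-4\right) = 20 - 4 m$)
$c = 3327$ ($c = 223 \cdot 17 - \left(20 - -444\right) = 3791 - \left(20 + 444\right) = 3791 - 464 = 3327$)
$\frac{c}{-24125} + \frac{q{\left(133 \right)}}{44449} = \frac{3327}{-24125} + \frac{133}{44449} = 3327 \left(- \frac{1}{24125}\right) + 133 \cdot \frac{1}{44449} = - \frac{3327}{24125} + \frac{133}{44449} = - \frac{144673198}{1072332125}$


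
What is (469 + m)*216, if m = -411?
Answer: 12528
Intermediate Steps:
(469 + m)*216 = (469 - 411)*216 = 58*216 = 12528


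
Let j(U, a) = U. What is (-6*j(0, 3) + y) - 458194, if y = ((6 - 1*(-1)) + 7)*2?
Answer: -458166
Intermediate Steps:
y = 28 (y = ((6 + 1) + 7)*2 = (7 + 7)*2 = 14*2 = 28)
(-6*j(0, 3) + y) - 458194 = (-6*0 + 28) - 458194 = (0 + 28) - 458194 = 28 - 458194 = -458166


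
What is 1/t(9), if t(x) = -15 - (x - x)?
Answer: -1/15 ≈ -0.066667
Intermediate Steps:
t(x) = -15 (t(x) = -15 - 1*0 = -15 + 0 = -15)
1/t(9) = 1/(-15) = -1/15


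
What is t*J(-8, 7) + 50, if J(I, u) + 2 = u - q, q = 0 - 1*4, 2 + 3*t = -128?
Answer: -340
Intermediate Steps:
t = -130/3 (t = -⅔ + (⅓)*(-128) = -⅔ - 128/3 = -130/3 ≈ -43.333)
q = -4 (q = 0 - 4 = -4)
J(I, u) = 2 + u (J(I, u) = -2 + (u - 1*(-4)) = -2 + (u + 4) = -2 + (4 + u) = 2 + u)
t*J(-8, 7) + 50 = -130*(2 + 7)/3 + 50 = -130/3*9 + 50 = -390 + 50 = -340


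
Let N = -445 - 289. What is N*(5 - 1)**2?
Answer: -11744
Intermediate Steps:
N = -734
N*(5 - 1)**2 = -734*(5 - 1)**2 = -734*4**2 = -734*16 = -11744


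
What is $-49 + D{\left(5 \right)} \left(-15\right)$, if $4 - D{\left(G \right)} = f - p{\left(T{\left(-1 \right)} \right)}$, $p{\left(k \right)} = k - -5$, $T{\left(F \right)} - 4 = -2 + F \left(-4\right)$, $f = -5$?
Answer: $-349$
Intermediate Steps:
$T{\left(F \right)} = 2 - 4 F$ ($T{\left(F \right)} = 4 + \left(-2 + F \left(-4\right)\right) = 4 - \left(2 + 4 F\right) = 2 - 4 F$)
$p{\left(k \right)} = 5 + k$ ($p{\left(k \right)} = k + 5 = 5 + k$)
$D{\left(G \right)} = 20$ ($D{\left(G \right)} = 4 - \left(-5 - \left(5 + \left(2 - -4\right)\right)\right) = 4 - \left(-5 - \left(5 + \left(2 + 4\right)\right)\right) = 4 - \left(-5 - \left(5 + 6\right)\right) = 4 - \left(-5 - 11\right) = 4 - -16 = 4 + 16 = 20$)
$-49 + D{\left(5 \right)} \left(-15\right) = -49 + 20 \left(-15\right) = -49 - 300 = -349$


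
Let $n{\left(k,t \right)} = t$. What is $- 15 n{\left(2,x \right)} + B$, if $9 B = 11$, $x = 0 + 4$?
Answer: $- \frac{529}{9} \approx -58.778$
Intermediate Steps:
$x = 4$
$B = \frac{11}{9}$ ($B = \frac{1}{9} \cdot 11 = \frac{11}{9} \approx 1.2222$)
$- 15 n{\left(2,x \right)} + B = \left(-15\right) 4 + \frac{11}{9} = -60 + \frac{11}{9} = - \frac{529}{9}$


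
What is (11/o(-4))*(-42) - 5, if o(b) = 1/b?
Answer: 1843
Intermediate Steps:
(11/o(-4))*(-42) - 5 = (11/(1/(-4)))*(-42) - 5 = (11/(-¼))*(-42) - 5 = (11*(-4))*(-42) - 5 = -44*(-42) - 5 = 1848 - 5 = 1843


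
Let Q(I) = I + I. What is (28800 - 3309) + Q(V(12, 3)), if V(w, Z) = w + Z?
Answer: 25521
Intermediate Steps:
V(w, Z) = Z + w
Q(I) = 2*I
(28800 - 3309) + Q(V(12, 3)) = (28800 - 3309) + 2*(3 + 12) = 25491 + 2*15 = 25491 + 30 = 25521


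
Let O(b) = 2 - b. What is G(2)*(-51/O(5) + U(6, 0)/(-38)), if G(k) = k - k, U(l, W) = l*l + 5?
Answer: 0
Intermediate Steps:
U(l, W) = 5 + l**2 (U(l, W) = l**2 + 5 = 5 + l**2)
G(k) = 0
G(2)*(-51/O(5) + U(6, 0)/(-38)) = 0*(-51/(2 - 1*5) + (5 + 6**2)/(-38)) = 0*(-51/(2 - 5) + (5 + 36)*(-1/38)) = 0*(-51/(-3) + 41*(-1/38)) = 0*(-51*(-1/3) - 41/38) = 0*(17 - 41/38) = 0*(605/38) = 0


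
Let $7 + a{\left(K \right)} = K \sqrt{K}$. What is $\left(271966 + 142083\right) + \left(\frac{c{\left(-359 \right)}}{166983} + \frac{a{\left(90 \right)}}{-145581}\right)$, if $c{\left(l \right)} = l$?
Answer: $\frac{3355115231960443}{8103184041} - \frac{90 \sqrt{10}}{48527} \approx 4.1405 \cdot 10^{5}$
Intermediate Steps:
$a{\left(K \right)} = -7 + K^{\frac{3}{2}}$ ($a{\left(K \right)} = -7 + K \sqrt{K} = -7 + K^{\frac{3}{2}}$)
$\left(271966 + 142083\right) + \left(\frac{c{\left(-359 \right)}}{166983} + \frac{a{\left(90 \right)}}{-145581}\right) = \left(271966 + 142083\right) + \left(- \frac{359}{166983} + \frac{-7 + 90^{\frac{3}{2}}}{-145581}\right) = 414049 + \left(\left(-359\right) \frac{1}{166983} + \left(-7 + 270 \sqrt{10}\right) \left(- \frac{1}{145581}\right)\right) = 414049 + \left(- \frac{359}{166983} + \left(\frac{7}{145581} - \frac{90 \sqrt{10}}{48527}\right)\right) = 414049 - \left(\frac{17031566}{8103184041} + \frac{90 \sqrt{10}}{48527}\right) = \frac{3355115231960443}{8103184041} - \frac{90 \sqrt{10}}{48527}$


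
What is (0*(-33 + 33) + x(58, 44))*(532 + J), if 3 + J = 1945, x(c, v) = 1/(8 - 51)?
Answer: -2474/43 ≈ -57.535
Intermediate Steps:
x(c, v) = -1/43 (x(c, v) = 1/(-43) = -1/43)
J = 1942 (J = -3 + 1945 = 1942)
(0*(-33 + 33) + x(58, 44))*(532 + J) = (0*(-33 + 33) - 1/43)*(532 + 1942) = (0*0 - 1/43)*2474 = (0 - 1/43)*2474 = -1/43*2474 = -2474/43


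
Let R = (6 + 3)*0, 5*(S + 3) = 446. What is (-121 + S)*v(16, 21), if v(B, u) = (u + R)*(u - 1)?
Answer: -14616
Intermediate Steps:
S = 431/5 (S = -3 + (⅕)*446 = -3 + 446/5 = 431/5 ≈ 86.200)
R = 0 (R = 9*0 = 0)
v(B, u) = u*(-1 + u) (v(B, u) = (u + 0)*(u - 1) = u*(-1 + u))
(-121 + S)*v(16, 21) = (-121 + 431/5)*(21*(-1 + 21)) = -3654*20/5 = -174/5*420 = -14616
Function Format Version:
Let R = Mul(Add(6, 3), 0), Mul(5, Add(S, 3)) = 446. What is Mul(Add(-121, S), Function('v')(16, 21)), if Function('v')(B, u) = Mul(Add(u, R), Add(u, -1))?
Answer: -14616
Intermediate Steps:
S = Rational(431, 5) (S = Add(-3, Mul(Rational(1, 5), 446)) = Add(-3, Rational(446, 5)) = Rational(431, 5) ≈ 86.200)
R = 0 (R = Mul(9, 0) = 0)
Function('v')(B, u) = Mul(u, Add(-1, u)) (Function('v')(B, u) = Mul(Add(u, 0), Add(u, -1)) = Mul(u, Add(-1, u)))
Mul(Add(-121, S), Function('v')(16, 21)) = Mul(Add(-121, Rational(431, 5)), Mul(21, Add(-1, 21))) = Mul(Rational(-174, 5), Mul(21, 20)) = Mul(Rational(-174, 5), 420) = -14616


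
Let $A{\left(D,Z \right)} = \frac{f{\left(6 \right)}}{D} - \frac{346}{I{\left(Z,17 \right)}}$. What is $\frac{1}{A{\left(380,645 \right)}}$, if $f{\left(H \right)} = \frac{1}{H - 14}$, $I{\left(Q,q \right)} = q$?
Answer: $- \frac{51680}{1051857} \approx -0.049132$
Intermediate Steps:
$f{\left(H \right)} = \frac{1}{-14 + H}$
$A{\left(D,Z \right)} = - \frac{346}{17} - \frac{1}{8 D}$ ($A{\left(D,Z \right)} = \frac{1}{\left(-14 + 6\right) D} - \frac{346}{17} = \frac{1}{\left(-8\right) D} - \frac{346}{17} = - \frac{1}{8 D} - \frac{346}{17} = - \frac{346}{17} - \frac{1}{8 D}$)
$\frac{1}{A{\left(380,645 \right)}} = \frac{1}{\frac{1}{136} \cdot \frac{1}{380} \left(-17 - 1051840\right)} = \frac{1}{\frac{1}{136} \cdot \frac{1}{380} \left(-1051857\right)} = \frac{1}{- \frac{1051857}{51680}} = - \frac{51680}{1051857}$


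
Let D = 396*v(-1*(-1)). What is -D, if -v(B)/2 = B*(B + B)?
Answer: 1584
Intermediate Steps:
v(B) = -4*B² (v(B) = -2*B*(B + B) = -2*B*2*B = -4*B²)
D = -1584 (D = 396*(-4*(-1*(-1))²) = 396*(-4*1²) = 396*(-4*1) = 396*(-4) = -1584)
-D = -1*(-1584) = 1584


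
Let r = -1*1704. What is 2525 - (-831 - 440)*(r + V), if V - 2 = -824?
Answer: -3208021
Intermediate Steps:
r = -1704
V = -822 (V = 2 - 824 = -822)
2525 - (-831 - 440)*(r + V) = 2525 - (-831 - 440)*(-1704 - 822) = 2525 - (-1271)*(-2526) = 2525 - 1*3210546 = 2525 - 3210546 = -3208021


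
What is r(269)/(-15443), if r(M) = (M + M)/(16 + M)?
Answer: -538/4401255 ≈ -0.00012224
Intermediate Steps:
r(M) = 2*M/(16 + M) (r(M) = (2*M)/(16 + M) = 2*M/(16 + M))
r(269)/(-15443) = (2*269/(16 + 269))/(-15443) = (2*269/285)*(-1/15443) = (2*269*(1/285))*(-1/15443) = (538/285)*(-1/15443) = -538/4401255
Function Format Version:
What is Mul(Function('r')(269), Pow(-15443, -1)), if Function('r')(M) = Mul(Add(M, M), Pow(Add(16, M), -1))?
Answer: Rational(-538, 4401255) ≈ -0.00012224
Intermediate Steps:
Function('r')(M) = Mul(2, M, Pow(Add(16, M), -1)) (Function('r')(M) = Mul(Mul(2, M), Pow(Add(16, M), -1)) = Mul(2, M, Pow(Add(16, M), -1)))
Mul(Function('r')(269), Pow(-15443, -1)) = Mul(Mul(2, 269, Pow(Add(16, 269), -1)), Pow(-15443, -1)) = Mul(Mul(2, 269, Pow(285, -1)), Rational(-1, 15443)) = Mul(Mul(2, 269, Rational(1, 285)), Rational(-1, 15443)) = Mul(Rational(538, 285), Rational(-1, 15443)) = Rational(-538, 4401255)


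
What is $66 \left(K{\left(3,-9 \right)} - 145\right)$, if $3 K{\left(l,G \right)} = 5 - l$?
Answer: $-9526$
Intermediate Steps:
$K{\left(l,G \right)} = \frac{5}{3} - \frac{l}{3}$ ($K{\left(l,G \right)} = \frac{5 - l}{3} = \frac{5}{3} - \frac{l}{3}$)
$66 \left(K{\left(3,-9 \right)} - 145\right) = 66 \left(\left(\frac{5}{3} - 1\right) - 145\right) = 66 \left(\frac{2}{3} - 145\right) = 66 \left(- \frac{433}{3}\right) = -9526$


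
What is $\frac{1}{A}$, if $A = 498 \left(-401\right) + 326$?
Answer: $- \frac{1}{199372} \approx -5.0157 \cdot 10^{-6}$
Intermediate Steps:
$A = -199372$ ($A = -199698 + 326 = -199372$)
$\frac{1}{A} = \frac{1}{-199372} = - \frac{1}{199372}$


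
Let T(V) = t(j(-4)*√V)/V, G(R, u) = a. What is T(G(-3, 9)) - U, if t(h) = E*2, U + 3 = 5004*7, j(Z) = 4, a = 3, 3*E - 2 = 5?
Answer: -315211/9 ≈ -35023.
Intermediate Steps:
E = 7/3 (E = ⅔ + (⅓)*5 = ⅔ + 5/3 = 7/3 ≈ 2.3333)
G(R, u) = 3
U = 35025 (U = -3 + 5004*7 = -3 + 35028 = 35025)
t(h) = 14/3 (t(h) = (7/3)*2 = 14/3)
T(V) = 14/(3*V)
T(G(-3, 9)) - U = (14/3)/3 - 1*35025 = (14/3)*(⅓) - 35025 = 14/9 - 35025 = -315211/9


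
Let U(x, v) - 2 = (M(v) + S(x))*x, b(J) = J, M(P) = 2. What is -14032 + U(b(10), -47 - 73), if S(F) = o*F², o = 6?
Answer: -8010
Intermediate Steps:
S(F) = 6*F²
U(x, v) = 2 + x*(2 + 6*x²) (U(x, v) = 2 + (2 + 6*x²)*x = 2 + x*(2 + 6*x²))
-14032 + U(b(10), -47 - 73) = -14032 + (2 + 2*10 + 6*10³) = -14032 + (2 + 20 + 6*1000) = -14032 + (2 + 20 + 6000) = -14032 + 6022 = -8010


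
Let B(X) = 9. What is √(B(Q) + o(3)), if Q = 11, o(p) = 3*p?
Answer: 3*√2 ≈ 4.2426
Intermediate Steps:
√(B(Q) + o(3)) = √(9 + 3*3) = √(9 + 9) = √18 = 3*√2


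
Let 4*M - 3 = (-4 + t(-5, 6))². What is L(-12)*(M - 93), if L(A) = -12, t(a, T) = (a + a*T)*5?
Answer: -95016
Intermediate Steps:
t(a, T) = 5*a + 5*T*a (t(a, T) = (a + T*a)*5 = 5*a + 5*T*a)
M = 8011 (M = ¾ + (-4 + 5*(-5)*(1 + 6))²/4 = ¾ + (-4 + 5*(-5)*7)²/4 = ¾ + (-4 - 175)²/4 = ¾ + (¼)*(-179)² = ¾ + (¼)*32041 = ¾ + 32041/4 = 8011)
L(-12)*(M - 93) = -12*(8011 - 93) = -12*7918 = -95016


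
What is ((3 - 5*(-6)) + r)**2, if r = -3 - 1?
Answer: 841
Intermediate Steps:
r = -4
((3 - 5*(-6)) + r)**2 = ((3 - 5*(-6)) - 4)**2 = ((3 + 30) - 4)**2 = (33 - 4)**2 = 29**2 = 841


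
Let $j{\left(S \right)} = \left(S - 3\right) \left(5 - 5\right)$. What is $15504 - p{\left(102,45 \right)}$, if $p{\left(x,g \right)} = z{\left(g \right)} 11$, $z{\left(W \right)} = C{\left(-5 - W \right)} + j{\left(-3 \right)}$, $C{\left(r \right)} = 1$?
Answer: $15493$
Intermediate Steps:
$j{\left(S \right)} = 0$ ($j{\left(S \right)} = \left(-3 + S\right) 0 = 0$)
$z{\left(W \right)} = 1$ ($z{\left(W \right)} = 1 + 0 = 1$)
$p{\left(x,g \right)} = 11$ ($p{\left(x,g \right)} = 1 \cdot 11 = 11$)
$15504 - p{\left(102,45 \right)} = 15504 - 11 = 15493$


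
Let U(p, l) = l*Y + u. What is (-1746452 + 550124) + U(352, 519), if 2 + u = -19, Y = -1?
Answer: -1196868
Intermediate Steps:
u = -21 (u = -2 - 19 = -21)
U(p, l) = -21 - l (U(p, l) = l*(-1) - 21 = -l - 21 = -21 - l)
(-1746452 + 550124) + U(352, 519) = (-1746452 + 550124) + (-21 - 1*519) = -1196328 + (-21 - 519) = -1196328 - 540 = -1196868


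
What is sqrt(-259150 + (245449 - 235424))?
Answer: 5*I*sqrt(9965) ≈ 499.12*I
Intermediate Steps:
sqrt(-259150 + (245449 - 235424)) = sqrt(-259150 + 10025) = sqrt(-249125) = 5*I*sqrt(9965)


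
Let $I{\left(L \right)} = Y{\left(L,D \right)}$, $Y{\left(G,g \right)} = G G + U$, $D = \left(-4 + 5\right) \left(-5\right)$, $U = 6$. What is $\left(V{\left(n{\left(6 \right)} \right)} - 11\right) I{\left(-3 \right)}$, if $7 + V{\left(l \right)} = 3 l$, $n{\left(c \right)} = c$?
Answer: $0$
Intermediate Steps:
$V{\left(l \right)} = -7 + 3 l$
$D = -5$ ($D = 1 \left(-5\right) = -5$)
$Y{\left(G,g \right)} = 6 + G^{2}$ ($Y{\left(G,g \right)} = G G + 6 = G^{2} + 6 = 6 + G^{2}$)
$I{\left(L \right)} = 6 + L^{2}$
$\left(V{\left(n{\left(6 \right)} \right)} - 11\right) I{\left(-3 \right)} = \left(\left(-7 + 3 \cdot 6\right) - 11\right) \left(6 + \left(-3\right)^{2}\right) = \left(\left(-7 + 18\right) - 11\right) \left(6 + 9\right) = \left(11 - 11\right) 15 = 0 \cdot 15 = 0$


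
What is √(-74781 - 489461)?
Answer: I*√564242 ≈ 751.16*I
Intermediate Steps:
√(-74781 - 489461) = √(-564242) = I*√564242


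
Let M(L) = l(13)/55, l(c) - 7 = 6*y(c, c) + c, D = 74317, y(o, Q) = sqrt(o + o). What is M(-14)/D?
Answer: 4/817487 + 6*sqrt(26)/4087435 ≈ 1.2378e-5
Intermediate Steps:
y(o, Q) = sqrt(2)*sqrt(o) (y(o, Q) = sqrt(2*o) = sqrt(2)*sqrt(o))
l(c) = 7 + c + 6*sqrt(2)*sqrt(c) (l(c) = 7 + (6*(sqrt(2)*sqrt(c)) + c) = 7 + (6*sqrt(2)*sqrt(c) + c) = 7 + (c + 6*sqrt(2)*sqrt(c)) = 7 + c + 6*sqrt(2)*sqrt(c))
M(L) = 4/11 + 6*sqrt(26)/55 (M(L) = (7 + 13 + 6*sqrt(2)*sqrt(13))/55 = (7 + 13 + 6*sqrt(26))*(1/55) = (20 + 6*sqrt(26))*(1/55) = 4/11 + 6*sqrt(26)/55)
M(-14)/D = (4/11 + 6*sqrt(26)/55)/74317 = (4/11 + 6*sqrt(26)/55)*(1/74317) = 4/817487 + 6*sqrt(26)/4087435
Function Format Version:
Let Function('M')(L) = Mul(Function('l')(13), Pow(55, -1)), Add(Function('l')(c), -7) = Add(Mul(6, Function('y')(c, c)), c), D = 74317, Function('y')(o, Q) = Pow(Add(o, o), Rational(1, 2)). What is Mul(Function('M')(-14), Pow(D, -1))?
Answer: Add(Rational(4, 817487), Mul(Rational(6, 4087435), Pow(26, Rational(1, 2)))) ≈ 1.2378e-5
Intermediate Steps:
Function('y')(o, Q) = Mul(Pow(2, Rational(1, 2)), Pow(o, Rational(1, 2))) (Function('y')(o, Q) = Pow(Mul(2, o), Rational(1, 2)) = Mul(Pow(2, Rational(1, 2)), Pow(o, Rational(1, 2))))
Function('l')(c) = Add(7, c, Mul(6, Pow(2, Rational(1, 2)), Pow(c, Rational(1, 2)))) (Function('l')(c) = Add(7, Add(Mul(6, Mul(Pow(2, Rational(1, 2)), Pow(c, Rational(1, 2)))), c)) = Add(7, Add(Mul(6, Pow(2, Rational(1, 2)), Pow(c, Rational(1, 2))), c)) = Add(7, Add(c, Mul(6, Pow(2, Rational(1, 2)), Pow(c, Rational(1, 2))))) = Add(7, c, Mul(6, Pow(2, Rational(1, 2)), Pow(c, Rational(1, 2)))))
Function('M')(L) = Add(Rational(4, 11), Mul(Rational(6, 55), Pow(26, Rational(1, 2)))) (Function('M')(L) = Mul(Add(7, 13, Mul(6, Pow(2, Rational(1, 2)), Pow(13, Rational(1, 2)))), Pow(55, -1)) = Mul(Add(7, 13, Mul(6, Pow(26, Rational(1, 2)))), Rational(1, 55)) = Mul(Add(20, Mul(6, Pow(26, Rational(1, 2)))), Rational(1, 55)) = Add(Rational(4, 11), Mul(Rational(6, 55), Pow(26, Rational(1, 2)))))
Mul(Function('M')(-14), Pow(D, -1)) = Mul(Add(Rational(4, 11), Mul(Rational(6, 55), Pow(26, Rational(1, 2)))), Pow(74317, -1)) = Mul(Add(Rational(4, 11), Mul(Rational(6, 55), Pow(26, Rational(1, 2)))), Rational(1, 74317)) = Add(Rational(4, 817487), Mul(Rational(6, 4087435), Pow(26, Rational(1, 2))))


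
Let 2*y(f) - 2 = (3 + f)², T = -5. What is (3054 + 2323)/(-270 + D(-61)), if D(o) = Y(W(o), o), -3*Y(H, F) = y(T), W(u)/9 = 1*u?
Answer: -5377/271 ≈ -19.841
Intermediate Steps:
W(u) = 9*u (W(u) = 9*(1*u) = 9*u)
y(f) = 1 + (3 + f)²/2
Y(H, F) = -1 (Y(H, F) = -(1 + (3 - 5)²/2)/3 = -(1 + (½)*(-2)²)/3 = -(1 + (½)*4)/3 = -(1 + 2)/3 = -⅓*3 = -1)
D(o) = -1
(3054 + 2323)/(-270 + D(-61)) = (3054 + 2323)/(-270 - 1) = 5377/(-271) = 5377*(-1/271) = -5377/271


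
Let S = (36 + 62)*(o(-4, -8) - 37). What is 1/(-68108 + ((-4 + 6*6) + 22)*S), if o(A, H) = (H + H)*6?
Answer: -1/771944 ≈ -1.2954e-6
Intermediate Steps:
o(A, H) = 12*H (o(A, H) = (2*H)*6 = 12*H)
S = -13034 (S = (36 + 62)*(12*(-8) - 37) = 98*(-96 - 37) = 98*(-133) = -13034)
1/(-68108 + ((-4 + 6*6) + 22)*S) = 1/(-68108 + ((-4 + 6*6) + 22)*(-13034)) = 1/(-68108 + ((-4 + 36) + 22)*(-13034)) = 1/(-68108 + (32 + 22)*(-13034)) = 1/(-68108 + 54*(-13034)) = 1/(-68108 - 703836) = 1/(-771944) = -1/771944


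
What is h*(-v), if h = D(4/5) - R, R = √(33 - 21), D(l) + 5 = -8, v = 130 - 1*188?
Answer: -754 - 116*√3 ≈ -954.92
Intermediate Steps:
v = -58 (v = 130 - 188 = -58)
D(l) = -13 (D(l) = -5 - 8 = -13)
R = 2*√3 (R = √12 = 2*√3 ≈ 3.4641)
h = -13 - 2*√3 ≈ -16.464
h*(-v) = (-13 - 2*√3)*(-1*(-58)) = (-13 - 2*√3)*58 = -754 - 116*√3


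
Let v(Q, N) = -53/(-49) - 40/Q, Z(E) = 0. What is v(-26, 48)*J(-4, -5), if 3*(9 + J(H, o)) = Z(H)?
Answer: -15021/637 ≈ -23.581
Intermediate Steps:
v(Q, N) = 53/49 - 40/Q (v(Q, N) = -53*(-1/49) - 40/Q = 53/49 - 40/Q)
J(H, o) = -9 (J(H, o) = -9 + (⅓)*0 = -9 + 0 = -9)
v(-26, 48)*J(-4, -5) = (53/49 - 40/(-26))*(-9) = (53/49 - 40*(-1/26))*(-9) = (53/49 + 20/13)*(-9) = (1669/637)*(-9) = -15021/637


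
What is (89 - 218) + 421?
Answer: 292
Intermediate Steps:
(89 - 218) + 421 = -129 + 421 = 292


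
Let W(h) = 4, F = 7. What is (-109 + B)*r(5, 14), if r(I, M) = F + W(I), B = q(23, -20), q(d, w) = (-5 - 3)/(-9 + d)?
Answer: -8437/7 ≈ -1205.3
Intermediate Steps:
q(d, w) = -8/(-9 + d)
B = -4/7 (B = -8/(-9 + 23) = -8/14 = -8*1/14 = -4/7 ≈ -0.57143)
r(I, M) = 11 (r(I, M) = 7 + 4 = 11)
(-109 + B)*r(5, 14) = (-109 - 4/7)*11 = -767/7*11 = -8437/7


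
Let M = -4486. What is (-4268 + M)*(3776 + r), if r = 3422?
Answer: -63011292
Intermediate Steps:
(-4268 + M)*(3776 + r) = (-4268 - 4486)*(3776 + 3422) = -8754*7198 = -63011292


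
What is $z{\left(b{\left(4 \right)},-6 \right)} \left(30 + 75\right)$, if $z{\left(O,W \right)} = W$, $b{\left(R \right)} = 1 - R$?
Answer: $-630$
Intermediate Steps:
$z{\left(b{\left(4 \right)},-6 \right)} \left(30 + 75\right) = - 6 \left(30 + 75\right) = \left(-6\right) 105 = -630$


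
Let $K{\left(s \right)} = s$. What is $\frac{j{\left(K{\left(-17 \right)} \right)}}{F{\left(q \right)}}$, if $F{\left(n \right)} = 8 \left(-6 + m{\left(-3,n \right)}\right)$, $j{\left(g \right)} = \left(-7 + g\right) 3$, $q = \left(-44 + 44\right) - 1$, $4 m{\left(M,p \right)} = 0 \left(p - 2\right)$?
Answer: $\frac{3}{2} \approx 1.5$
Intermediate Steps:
$m{\left(M,p \right)} = 0$ ($m{\left(M,p \right)} = \frac{0 \left(p - 2\right)}{4} = \frac{0 \left(-2 + p\right)}{4} = \frac{1}{4} \cdot 0 = 0$)
$q = -1$ ($q = 0 - 1 = -1$)
$j{\left(g \right)} = -21 + 3 g$
$F{\left(n \right)} = -48$ ($F{\left(n \right)} = 8 \left(-6 + 0\right) = 8 \left(-6\right) = -48$)
$\frac{j{\left(K{\left(-17 \right)} \right)}}{F{\left(q \right)}} = \frac{-21 + 3 \left(-17\right)}{-48} = \left(-21 - 51\right) \left(- \frac{1}{48}\right) = \left(-72\right) \left(- \frac{1}{48}\right) = \frac{3}{2}$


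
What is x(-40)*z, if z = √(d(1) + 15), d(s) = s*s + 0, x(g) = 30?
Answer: 120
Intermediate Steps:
d(s) = s² (d(s) = s² + 0 = s²)
z = 4 (z = √(1² + 15) = √(1 + 15) = √16 = 4)
x(-40)*z = 30*4 = 120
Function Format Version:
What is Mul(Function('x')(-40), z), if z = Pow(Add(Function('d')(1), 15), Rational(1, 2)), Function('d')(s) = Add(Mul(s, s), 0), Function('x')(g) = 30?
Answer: 120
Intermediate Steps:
Function('d')(s) = Pow(s, 2) (Function('d')(s) = Add(Pow(s, 2), 0) = Pow(s, 2))
z = 4 (z = Pow(Add(Pow(1, 2), 15), Rational(1, 2)) = Pow(Add(1, 15), Rational(1, 2)) = Pow(16, Rational(1, 2)) = 4)
Mul(Function('x')(-40), z) = Mul(30, 4) = 120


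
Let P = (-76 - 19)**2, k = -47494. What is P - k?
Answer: 56519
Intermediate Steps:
P = 9025 (P = (-95)**2 = 9025)
P - k = 9025 - 1*(-47494) = 9025 + 47494 = 56519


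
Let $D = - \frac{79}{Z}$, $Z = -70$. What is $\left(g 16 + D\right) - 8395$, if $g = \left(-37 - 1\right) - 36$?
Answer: $- \frac{670451}{70} \approx -9577.9$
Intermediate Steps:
$D = \frac{79}{70}$ ($D = - \frac{79}{-70} = \left(-79\right) \left(- \frac{1}{70}\right) = \frac{79}{70} \approx 1.1286$)
$g = -74$ ($g = -38 - 36 = -74$)
$\left(g 16 + D\right) - 8395 = \left(\left(-74\right) 16 + \frac{79}{70}\right) - 8395 = \left(-1184 + \frac{79}{70}\right) - 8395 = - \frac{82801}{70} - 8395 = - \frac{670451}{70}$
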